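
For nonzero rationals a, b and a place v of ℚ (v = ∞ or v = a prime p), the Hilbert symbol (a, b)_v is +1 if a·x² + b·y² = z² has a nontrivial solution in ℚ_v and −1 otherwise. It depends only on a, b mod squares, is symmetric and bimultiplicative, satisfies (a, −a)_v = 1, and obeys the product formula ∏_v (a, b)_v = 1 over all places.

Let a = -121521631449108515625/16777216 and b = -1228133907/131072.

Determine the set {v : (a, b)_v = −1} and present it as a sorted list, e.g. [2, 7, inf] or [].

(a, b) ≡ (-6545, -3094) mod (ℚ^×)²; places V = {2, 3, 5, 7, 11, 13, 17, ∞}.
(a,b)_2: α=-24, β=-17; u≡7, v≡5 (mod 8); ε(u)ε(v)=1·0, αω(v)=-24·1, βω(u)=-17·0; sum ≡ 0  ⇒  +1.
(a,b)_11: α=7, u≡8; β=2, v≡6 (mod 11); (8|11)=-1, (6|11)=-1; sign (−1)^0·-1^2·-1^7 = -1.
(a,b)_17: α=1, u≡14; β=1, v≡6 (mod 17); (14|17)=-1, (6|17)=-1; sign (−1)^0·-1^1·-1^1 = +1.
(a,b)_∞: sgn(-6545)=−, sgn(-3094)=−, so -1.
(a,b)_7: α=3, u≡5; β=1, v≡3 (mod 7); (5|7)=-1, (3|7)=-1; sign (−1)^1·-1^1·-1^3 = -1.
(a,b)_5: α=7, u≡1; β=0, v≡4 (mod 5); (1|5)=+1, (4|5)=+1; sign (−1)^0·+1^0·+1^7 = +1.
(a,b)_3: α=4, u≡1; β=8, v≡2 (mod 3); (1|3)=+1, (2|3)=-1; sign (−1)^0·+1^8·-1^4 = +1.
(a,b)_13: α=2, u≡2; β=1, v≡1 (mod 13); (2|13)=-1, (1|13)=+1; sign (−1)^0·-1^1·+1^2 = -1.
|Ram(-6545, -3094)| = 4, even; anisotropic at {7, 11, 13, ∞}.

[7, 11, 13, inf]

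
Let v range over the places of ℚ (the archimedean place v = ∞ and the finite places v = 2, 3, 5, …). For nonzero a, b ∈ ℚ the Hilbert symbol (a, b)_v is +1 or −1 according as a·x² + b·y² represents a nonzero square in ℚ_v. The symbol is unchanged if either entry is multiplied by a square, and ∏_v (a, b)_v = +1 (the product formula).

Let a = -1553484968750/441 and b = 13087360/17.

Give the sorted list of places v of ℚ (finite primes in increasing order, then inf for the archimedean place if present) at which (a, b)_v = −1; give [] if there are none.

[2, 5]

Mod squares: a ≡ -4862, b ≡ 170. Check v ∈ {∞, 2, 3, 5, 7, 11, 13, 17}.
v=5: a=5^6·(≡2), b=5^1·(≡1) mod 5; (2|5)=-1, (1|5)=+1; (−1)^{6·1·2}·(-1)^1·(+1)^6 = -1.
v=3: a=3^-2·(≡1), b=3^0·(≡2) mod 3; (1|3)=+1, (2|3)=-1; (−1)^{-2·0·1}·(+1)^0·(-1)^-2 = +1.
v=17: a=17^1·(≡12), b=17^-1·(≡12) mod 17; (12|17)=-1, (12|17)=-1; (−1)^{1·-1·8}·(-1)^-1·(-1)^1 = +1.
v=13: a=13^3·(≡12), b=13^2·(≡3) mod 13; (12|13)=+1, (3|13)=+1; (−1)^{3·2·6}·(+1)^2·(+1)^3 = +1.
v=11: a=11^3·(≡4), b=11^2·(≡5) mod 11; (4|11)=+1, (5|11)=+1; (−1)^{3·2·5}·(+1)^2·(+1)^3 = +1.
v=∞: -4862 < 0 and 170 > 0  ⇒  (a,b)_∞ = +1.
v=7: a=7^-2·(≡3), b=7^0·(≡2) mod 7; (3|7)=-1, (2|7)=+1; (−1)^{-2·0·3}·(-1)^0·(+1)^-2 = +1.
v=2: v_2(a)=1, v_2(b)=7; units ≡ 1, 5 (mod 8); ε·ε+αω+βω = 0·0+1·1+7·0 ≡ 1  ⇒  (a,b)_2 = -1.
(-4862, 170 / ℚ) ramifies at {2, 5}: a division algebra.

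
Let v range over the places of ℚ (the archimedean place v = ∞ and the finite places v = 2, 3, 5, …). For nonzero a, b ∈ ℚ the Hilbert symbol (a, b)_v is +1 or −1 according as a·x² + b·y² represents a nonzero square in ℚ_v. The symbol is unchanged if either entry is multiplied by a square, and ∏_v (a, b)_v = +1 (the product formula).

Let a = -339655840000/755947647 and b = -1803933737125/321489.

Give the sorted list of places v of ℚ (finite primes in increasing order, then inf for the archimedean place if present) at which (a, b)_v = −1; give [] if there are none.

[5, 23, 43, inf]

(a, b) ≡ (-23, -193285) mod (ℚ^×)²; places V = {2, 3, 5, 7, 13, 23, 29, 31, 43, 47, ∞}.
(a,b)_7: α=-4, u≡6; β=-2, v≡6 (mod 7); (6|7)=-1, (6|7)=-1; sign (−1)^0·-1^-2·-1^-4 = +1.
(a,b)_47: α=2, u≡34; β=2, v≡43 (mod 47); (34|47)=+1, (43|47)=-1; sign (−1)^0·+1^2·-1^2 = +1.
(a,b)_∞: sgn(-23)=−, sgn(-193285)=−, so -1.
(a,b)_5: α=4, u≡3; β=3, v≡2 (mod 5); (3|5)=-1, (2|5)=-1; sign (−1)^0·-1^3·-1^4 = -1.
(a,b)_2: α=8, β=0; u≡1, v≡3 (mod 8); ε(u)ε(v)=0·1, αω(v)=8·1, βω(u)=0·0; sum ≡ 0  ⇒  +1.
(a,b)_13: α=-2, u≡3; β=2, v≡1 (mod 13); (3|13)=+1, (1|13)=+1; sign (−1)^0·+1^2·+1^-2 = +1.
(a,b)_3: α=-4, u≡1; β=-8, v≡2 (mod 3); (1|3)=+1, (2|3)=-1; sign (−1)^0·+1^-8·-1^-4 = +1.
(a,b)_31: α=2, u≡10; β=1, v≡24 (mod 31); (10|31)=+1, (24|31)=-1; sign (−1)^0·+1^1·-1^2 = +1.
(a,b)_23: α=-1, u≡17; β=0, v≡19 (mod 23); (17|23)=-1, (19|23)=-1; sign (−1)^0·-1^0·-1^-1 = -1.
(a,b)_29: α=0, u≡9; β=1, v≡16 (mod 29); (9|29)=+1, (16|29)=+1; sign (−1)^0·+1^1·+1^0 = +1.
(a,b)_43: α=0, u≡20; β=1, v≡12 (mod 43); (20|43)=-1, (12|43)=-1; sign (−1)^0·-1^1·-1^0 = -1.
|Ram(-23, -193285)| = 4, even; anisotropic at {5, 23, 43, ∞}.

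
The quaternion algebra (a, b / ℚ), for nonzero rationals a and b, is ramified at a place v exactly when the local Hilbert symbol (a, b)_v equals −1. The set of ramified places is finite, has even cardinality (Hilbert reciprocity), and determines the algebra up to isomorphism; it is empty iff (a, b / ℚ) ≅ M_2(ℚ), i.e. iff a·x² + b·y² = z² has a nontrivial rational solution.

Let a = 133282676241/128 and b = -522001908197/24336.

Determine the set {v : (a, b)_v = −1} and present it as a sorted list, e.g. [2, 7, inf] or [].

[2, 37]

Mod squares: a ≡ 2, b ≡ -5957. Check v ∈ {∞, 2, 3, 7, 11, 13, 23, 37}.
v=3: a=3^2·(≡2), b=3^-2·(≡1) mod 3; (2|3)=-1, (1|3)=+1; (−1)^{2·-2·1}·(-1)^-2·(+1)^2 = +1.
v=13: a=13^2·(≡2), b=13^-2·(≡10) mod 13; (2|13)=-1, (10|13)=+1; (−1)^{2·-2·6}·(-1)^-2·(+1)^2 = +1.
v=11: a=11^2·(≡10), b=11^2·(≡9) mod 11; (10|11)=-1, (9|11)=+1; (−1)^{2·2·5}·(-1)^2·(+1)^2 = +1.
v=7: a=7^0·(≡4), b=7^1·(≡3) mod 7; (4|7)=+1, (3|7)=-1; (−1)^{0·1·3}·(+1)^1·(-1)^0 = +1.
v=2: v_2(a)=-7, v_2(b)=-4; units ≡ 1, 3 (mod 8); ε·ε+αω+βω = 0·1+-7·1+-4·0 ≡ 1  ⇒  (a,b)_2 = -1.
v=∞: 2 > 0 and -5957 < 0  ⇒  (a,b)_∞ = +1.
v=23: a=23^2·(≡6), b=23^3·(≡14) mod 23; (6|23)=+1, (14|23)=-1; (−1)^{2·3·11}·(+1)^3·(-1)^2 = +1.
v=37: a=37^2·(≡15), b=37^3·(≡32) mod 37; (15|37)=-1, (32|37)=-1; (−1)^{2·3·18}·(-1)^3·(-1)^2 = -1.
|Ram(2, -5957)| = 2, even; anisotropic at {2, 37}.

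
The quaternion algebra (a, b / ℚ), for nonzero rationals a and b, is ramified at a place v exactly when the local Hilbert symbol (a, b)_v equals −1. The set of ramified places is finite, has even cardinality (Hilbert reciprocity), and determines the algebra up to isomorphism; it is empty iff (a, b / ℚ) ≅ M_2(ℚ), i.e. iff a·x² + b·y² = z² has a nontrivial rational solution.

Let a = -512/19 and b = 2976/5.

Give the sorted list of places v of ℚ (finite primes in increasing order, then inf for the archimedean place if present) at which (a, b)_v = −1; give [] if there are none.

Mod squares: a ≡ -38, b ≡ 930. Check v ∈ {∞, 2, 3, 5, 19, 31}.
v=31: a=31^0·(≡22), b=31^1·(≡13) mod 31; (22|31)=-1, (13|31)=-1; (−1)^{0·1·15}·(-1)^1·(-1)^0 = -1.
v=5: a=5^0·(≡2), b=5^-1·(≡1) mod 5; (2|5)=-1, (1|5)=+1; (−1)^{0·-1·2}·(-1)^-1·(+1)^0 = -1.
v=19: a=19^-1·(≡1), b=19^0·(≡10) mod 19; (1|19)=+1, (10|19)=-1; (−1)^{-1·0·9}·(+1)^0·(-1)^-1 = -1.
v=∞: -38 < 0 and 930 > 0  ⇒  (a,b)_∞ = +1.
v=3: a=3^0·(≡1), b=3^1·(≡1) mod 3; (1|3)=+1, (1|3)=+1; (−1)^{0·1·1}·(+1)^1·(+1)^0 = +1.
v=2: v_2(a)=9, v_2(b)=5; units ≡ 5, 1 (mod 8); ε·ε+αω+βω = 0·0+9·0+5·1 ≡ 1  ⇒  (a,b)_2 = -1.
Ram(-38, 930) = {2, 5, 19, 31}; no ℚ_2-point on the conic.

[2, 5, 19, 31]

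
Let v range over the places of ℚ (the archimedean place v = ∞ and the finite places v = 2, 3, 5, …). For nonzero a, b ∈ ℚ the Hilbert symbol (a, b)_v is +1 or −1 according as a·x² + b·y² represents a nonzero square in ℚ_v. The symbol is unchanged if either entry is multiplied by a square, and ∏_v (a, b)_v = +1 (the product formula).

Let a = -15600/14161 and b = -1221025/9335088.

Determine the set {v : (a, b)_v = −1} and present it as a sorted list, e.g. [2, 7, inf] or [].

(a, b) ≡ (-39, -3) mod (ℚ^×)²; places V = {2, 3, 5, 7, 13, 17, ∞}.
(a,b)_∞: sgn(-39)=−, sgn(-3)=−, so -1.
(a,b)_5: α=2, u≡1; β=2, v≡3 (mod 5); (1|5)=+1, (3|5)=-1; sign (−1)^0·+1^2·-1^2 = +1.
(a,b)_3: α=1, u≡2; β=-5, v≡2 (mod 3); (2|3)=-1, (2|3)=-1; sign (−1)^1·-1^-5·-1^1 = -1.
(a,b)_7: α=-2, u≡5; β=-4, v≡2 (mod 7); (5|7)=-1, (2|7)=+1; sign (−1)^0·-1^-4·+1^-2 = +1.
(a,b)_17: α=-2, u≡14; β=2, v≡3 (mod 17); (14|17)=-1, (3|17)=-1; sign (−1)^0·-1^2·-1^-2 = +1.
(a,b)_2: α=4, β=-4; u≡1, v≡5 (mod 8); ε(u)ε(v)=0·0, αω(v)=4·1, βω(u)=-4·0; sum ≡ 0  ⇒  +1.
(a,b)_13: α=1, u≡12; β=2, v≡9 (mod 13); (12|13)=+1, (9|13)=+1; sign (−1)^0·+1^2·+1^1 = +1.
|Ram(-39, -3)| = 2, even; anisotropic at {3, ∞}.

[3, inf]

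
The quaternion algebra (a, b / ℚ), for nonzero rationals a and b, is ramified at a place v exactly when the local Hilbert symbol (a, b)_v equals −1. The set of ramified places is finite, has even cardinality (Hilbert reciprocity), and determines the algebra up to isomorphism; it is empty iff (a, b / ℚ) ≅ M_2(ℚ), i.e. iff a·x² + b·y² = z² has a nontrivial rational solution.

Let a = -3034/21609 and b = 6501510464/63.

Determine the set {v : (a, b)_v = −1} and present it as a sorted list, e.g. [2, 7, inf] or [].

[29, 41]

Mod squares: a ≡ -3034, b ≡ 2460563. Check v ∈ {∞, 2, 3, 7, 17, 23, 29, 31, 37, 41}.
v=2: v_2(a)=1, v_2(b)=6; units ≡ 3, 3 (mod 8); ε·ε+αω+βω = 1·1+1·1+6·1 ≡ 0  ⇒  (a,b)_2 = +1.
v=7: a=7^-4·(≡2), b=7^-1·(≡4) mod 7; (2|7)=+1, (4|7)=+1; (−1)^{-4·-1·3}·(+1)^-1·(+1)^-4 = +1.
v=37: a=37^1·(≡29), b=37^0·(≡10) mod 37; (29|37)=-1, (10|37)=+1; (−1)^{1·0·18}·(-1)^0·(+1)^1 = +1.
v=23: a=23^0·(≡4), b=23^1·(≡8) mod 23; (4|23)=+1, (8|23)=+1; (−1)^{0·1·11}·(+1)^1·(+1)^0 = +1.
v=29: a=29^0·(≡10), b=29^1·(≡7) mod 29; (10|29)=-1, (7|29)=+1; (−1)^{0·1·14}·(-1)^1·(+1)^0 = -1.
v=∞: -3034 < 0 and 2460563 > 0  ⇒  (a,b)_∞ = +1.
v=17: a=17^0·(≡13), b=17^3·(≡4) mod 17; (13|17)=+1, (4|17)=+1; (−1)^{0·3·8}·(+1)^3·(+1)^0 = +1.
v=3: a=3^-2·(≡2), b=3^-2·(≡2) mod 3; (2|3)=-1, (2|3)=-1; (−1)^{-2·-2·1}·(-1)^-2·(-1)^-2 = +1.
v=41: a=41^1·(≡4), b=41^0·(≡26) mod 41; (4|41)=+1, (26|41)=-1; (−1)^{1·0·20}·(+1)^0·(-1)^1 = -1.
v=31: a=31^0·(≡2), b=31^1·(≡15) mod 31; (2|31)=+1, (15|31)=-1; (−1)^{0·1·15}·(+1)^1·(-1)^0 = +1.
Ram(-3034, 2460563) = {29, 41}; no ℚ_29-point on the conic.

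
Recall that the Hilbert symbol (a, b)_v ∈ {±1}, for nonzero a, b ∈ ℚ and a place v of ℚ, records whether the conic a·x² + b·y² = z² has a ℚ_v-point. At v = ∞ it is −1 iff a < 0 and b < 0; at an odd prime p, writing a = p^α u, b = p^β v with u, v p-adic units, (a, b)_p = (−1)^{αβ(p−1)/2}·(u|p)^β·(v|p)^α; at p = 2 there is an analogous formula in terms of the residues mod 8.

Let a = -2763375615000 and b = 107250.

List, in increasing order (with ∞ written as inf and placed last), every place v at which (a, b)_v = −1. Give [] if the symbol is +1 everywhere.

Mod squares: a ≡ -6006, b ≡ 4290. Check v ∈ {∞, 2, 3, 5, 7, 11, 13}.
v=13: a=13^3·(≡6), b=13^1·(≡8) mod 13; (6|13)=-1, (8|13)=-1; (−1)^{3·1·6}·(-1)^1·(-1)^3 = +1.
v=2: v_2(a)=3, v_2(b)=1; units ≡ 5, 1 (mod 8); ε·ε+αω+βω = 0·0+3·0+1·1 ≡ 1  ⇒  (a,b)_2 = -1.
v=11: a=11^3·(≡3), b=11^1·(≡4) mod 11; (3|11)=+1, (4|11)=+1; (−1)^{3·1·5}·(+1)^1·(+1)^3 = -1.
v=∞: -6006 < 0 and 4290 > 0  ⇒  (a,b)_∞ = +1.
v=5: a=5^4·(≡1), b=5^3·(≡3) mod 5; (1|5)=+1, (3|5)=-1; (−1)^{4·3·2}·(+1)^3·(-1)^4 = +1.
v=3: a=3^3·(≡2), b=3^1·(≡2) mod 3; (2|3)=-1, (2|3)=-1; (−1)^{3·1·1}·(-1)^1·(-1)^3 = -1.
v=7: a=7^1·(≡5), b=7^0·(≡3) mod 7; (5|7)=-1, (3|7)=-1; (−1)^{1·0·3}·(-1)^0·(-1)^1 = -1.
Ram(-6006, 4290) = {2, 3, 7, 11}; no ℚ_2-point on the conic.

[2, 3, 7, 11]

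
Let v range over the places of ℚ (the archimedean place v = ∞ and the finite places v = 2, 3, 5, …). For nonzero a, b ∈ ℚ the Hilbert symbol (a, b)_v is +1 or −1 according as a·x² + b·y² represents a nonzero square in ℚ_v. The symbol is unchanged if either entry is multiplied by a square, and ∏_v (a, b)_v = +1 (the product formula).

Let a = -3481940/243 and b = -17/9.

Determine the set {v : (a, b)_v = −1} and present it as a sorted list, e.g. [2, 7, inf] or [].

Mod squares: a ≡ -53295, b ≡ -17. Check v ∈ {∞, 2, 3, 5, 7, 11, 17, 19}.
v=19: a=19^1·(≡6), b=19^0·(≡15) mod 19; (6|19)=+1, (15|19)=-1; (−1)^{1·0·9}·(+1)^0·(-1)^1 = -1.
v=7: a=7^2·(≡5), b=7^0·(≡2) mod 7; (5|7)=-1, (2|7)=+1; (−1)^{2·0·3}·(-1)^0·(+1)^2 = +1.
v=2: v_2(a)=2, v_2(b)=0; units ≡ 1, 7 (mod 8); ε·ε+αω+βω = 0·1+2·0+0·0 ≡ 0  ⇒  (a,b)_2 = +1.
v=3: a=3^-5·(≡1), b=3^-2·(≡1) mod 3; (1|3)=+1, (1|3)=+1; (−1)^{-5·-2·1}·(+1)^-2·(+1)^-5 = +1.
v=11: a=11^1·(≡7), b=11^0·(≡3) mod 11; (7|11)=-1, (3|11)=+1; (−1)^{1·0·5}·(-1)^0·(+1)^1 = +1.
v=17: a=17^1·(≡6), b=17^1·(≡15) mod 17; (6|17)=-1, (15|17)=+1; (−1)^{1·1·8}·(-1)^1·(+1)^1 = -1.
v=5: a=5^1·(≡4), b=5^0·(≡2) mod 5; (4|5)=+1, (2|5)=-1; (−1)^{1·0·2}·(+1)^0·(-1)^1 = -1.
v=∞: -53295 < 0 and -17 < 0  ⇒  (a,b)_∞ = -1.
|Ram(-53295, -17)| = 4, even; anisotropic at {5, 17, 19, ∞}.

[5, 17, 19, inf]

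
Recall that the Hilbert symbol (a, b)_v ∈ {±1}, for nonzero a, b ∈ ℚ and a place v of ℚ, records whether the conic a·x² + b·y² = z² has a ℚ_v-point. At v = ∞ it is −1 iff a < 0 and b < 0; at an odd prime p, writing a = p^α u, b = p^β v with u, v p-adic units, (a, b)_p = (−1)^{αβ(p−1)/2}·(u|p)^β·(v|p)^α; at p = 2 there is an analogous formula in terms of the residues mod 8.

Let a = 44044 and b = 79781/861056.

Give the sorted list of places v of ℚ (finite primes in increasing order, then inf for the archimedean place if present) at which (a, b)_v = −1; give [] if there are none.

(a, b) ≡ (91, 3094) mod (ℚ^×)²; places V = {2, 7, 11, 13, 17, 19, 31, ∞}.
(a,b)_17: α=0, u≡14; β=1, v≡3 (mod 17); (14|17)=-1, (3|17)=-1; sign (−1)^0·-1^1·-1^0 = -1.
(a,b)_2: α=2, β=-7; u≡3, v≡3 (mod 8); ε(u)ε(v)=1·1, αω(v)=2·1, βω(u)=-7·1; sum ≡ 0  ⇒  +1.
(a,b)_19: α=0, u≡2; β=2, v≡9 (mod 19); (2|19)=-1, (9|19)=+1; sign (−1)^0·-1^2·+1^0 = +1.
(a,b)_31: α=0, u≡24; β=-2, v≡25 (mod 31); (24|31)=-1, (25|31)=+1; sign (−1)^0·-1^-2·+1^0 = +1.
(a,b)_∞: sgn(91)=+, sgn(3094)=+, so +1.
(a,b)_7: α=1, u≡6; β=-1, v≡4 (mod 7); (6|7)=-1, (4|7)=+1; sign (−1)^1·-1^-1·+1^1 = +1.
(a,b)_11: α=2, u≡1; β=0, v≡1 (mod 11); (1|11)=+1, (1|11)=+1; sign (−1)^0·+1^0·+1^2 = +1.
(a,b)_13: α=1, u≡8; β=1, v≡1 (mod 13); (8|13)=-1, (1|13)=+1; sign (−1)^0·-1^1·+1^1 = -1.
(91, 3094 / ℚ) ramifies at {13, 17}: a division algebra.

[13, 17]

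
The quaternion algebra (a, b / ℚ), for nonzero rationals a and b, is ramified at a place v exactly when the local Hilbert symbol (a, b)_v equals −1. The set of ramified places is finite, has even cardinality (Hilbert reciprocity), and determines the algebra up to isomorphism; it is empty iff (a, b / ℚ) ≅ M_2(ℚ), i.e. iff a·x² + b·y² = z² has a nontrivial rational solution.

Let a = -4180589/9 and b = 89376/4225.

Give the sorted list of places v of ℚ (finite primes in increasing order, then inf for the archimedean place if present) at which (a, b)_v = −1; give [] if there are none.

[2, 17]

(a, b) ≡ (-2261, 114) mod (ℚ^×)²; places V = {2, 3, 5, 7, 13, 17, 19, 43, ∞}.
(a,b)_∞: sgn(-2261)=−, sgn(114)=+, so +1.
(a,b)_17: α=1, u≡10; β=0, v≡14 (mod 17); (10|17)=-1, (14|17)=-1; sign (−1)^0·-1^0·-1^1 = -1.
(a,b)_5: α=0, u≡4; β=-2, v≡4 (mod 5); (4|5)=+1, (4|5)=+1; sign (−1)^0·+1^-2·+1^0 = +1.
(a,b)_3: α=-2, u≡1; β=1, v≡2 (mod 3); (1|3)=+1, (2|3)=-1; sign (−1)^0·+1^1·-1^-2 = +1.
(a,b)_2: α=0, β=5; u≡3, v≡1 (mod 8); ε(u)ε(v)=1·0, αω(v)=0·0, βω(u)=5·1; sum ≡ 1  ⇒  -1.
(a,b)_43: α=2, u≡2; β=0, v≡2 (mod 43); (2|43)=-1, (2|43)=-1; sign (−1)^0·-1^0·-1^2 = +1.
(a,b)_19: α=1, u≡3; β=1, v≡7 (mod 19); (3|19)=-1, (7|19)=+1; sign (−1)^1·-1^1·+1^1 = +1.
(a,b)_13: α=0, u≡9; β=-2, v≡12 (mod 13); (9|13)=+1, (12|13)=+1; sign (−1)^0·+1^-2·+1^0 = +1.
(a,b)_7: α=1, u≡3; β=2, v≡1 (mod 7); (3|7)=-1, (1|7)=+1; sign (−1)^0·-1^2·+1^1 = +1.
(-2261, 114 / ℚ) ramifies at {2, 17}: a division algebra.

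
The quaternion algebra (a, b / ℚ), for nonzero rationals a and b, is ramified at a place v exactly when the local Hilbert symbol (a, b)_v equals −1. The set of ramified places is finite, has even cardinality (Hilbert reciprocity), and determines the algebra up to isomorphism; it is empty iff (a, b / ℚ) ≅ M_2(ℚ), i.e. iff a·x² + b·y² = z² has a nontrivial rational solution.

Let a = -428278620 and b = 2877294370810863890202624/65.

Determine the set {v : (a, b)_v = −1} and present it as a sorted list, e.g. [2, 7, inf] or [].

(a, b) ≡ (-2185095, 24310) mod (ℚ^×)²; places V = {2, 3, 5, 7, 11, 13, 17, 19, 41, ∞}.
(a,b)_7: α=2, u≡2; β=4, v≡6 (mod 7); (2|7)=+1, (6|7)=-1; sign (−1)^0·+1^4·-1^2 = +1.
(a,b)_19: α=1, u≡12; β=2, v≡4 (mod 19); (12|19)=-1, (4|19)=+1; sign (−1)^0·-1^2·+1^1 = +1.
(a,b)_41: α=1, u≡37; β=2, v≡22 (mod 41); (37|41)=+1, (22|41)=-1; sign (−1)^0·+1^2·-1^1 = -1.
(a,b)_5: α=1, u≡1; β=-1, v≡3 (mod 5); (1|5)=+1, (3|5)=-1; sign (−1)^0·+1^-1·-1^1 = -1.
(a,b)_3: α=1, u≡2; β=2, v≡1 (mod 3); (2|3)=-1, (1|3)=+1; sign (−1)^0·-1^2·+1^1 = +1.
(a,b)_13: α=0, u≡10; β=-1, v≡7 (mod 13); (10|13)=+1, (7|13)=-1; sign (−1)^0·+1^-1·-1^0 = +1.
(a,b)_17: α=1, u≡1; β=3, v≡8 (mod 17); (1|17)=+1, (8|17)=+1; sign (−1)^0·+1^3·+1^1 = +1.
(a,b)_∞: sgn(-2185095)=−, sgn(24310)=+, so +1.
(a,b)_2: α=2, β=25; u≡1, v≡3 (mod 8); ε(u)ε(v)=0·1, αω(v)=2·1, βω(u)=25·0; sum ≡ 0  ⇒  +1.
(a,b)_11: α=1, u≡3; β=3, v≡8 (mod 11); (3|11)=+1, (8|11)=-1; sign (−1)^1·+1^3·-1^1 = +1.
|Ram(-2185095, 24310)| = 2, even; anisotropic at {5, 41}.

[5, 41]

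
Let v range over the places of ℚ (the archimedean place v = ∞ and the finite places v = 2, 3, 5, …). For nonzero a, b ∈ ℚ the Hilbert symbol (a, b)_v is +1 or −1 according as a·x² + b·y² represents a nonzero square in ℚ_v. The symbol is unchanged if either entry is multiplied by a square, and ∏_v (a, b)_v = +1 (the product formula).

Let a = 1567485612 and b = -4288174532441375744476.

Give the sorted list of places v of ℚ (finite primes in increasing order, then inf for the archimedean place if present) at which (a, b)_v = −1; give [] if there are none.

Mod squares: a ≡ 43541267, b ≡ -565471. Check v ∈ {∞, 2, 3, 7, 11, 17, 29, 31, 37}.
v=7: a=7^1·(≡2), b=7^2·(≡6) mod 7; (2|7)=+1, (6|7)=-1; (−1)^{1·2·3}·(+1)^2·(-1)^1 = -1.
v=11: a=11^1·(≡6), b=11^2·(≡8) mod 11; (6|11)=-1, (8|11)=-1; (−1)^{1·2·5}·(-1)^2·(-1)^1 = -1.
v=2: v_2(a)=2, v_2(b)=2; units ≡ 3, 1 (mod 8); ε·ε+αω+βω = 1·0+2·0+2·1 ≡ 0  ⇒  (a,b)_2 = +1.
v=37: a=37^1·(≡31), b=37^3·(≡8) mod 37; (31|37)=-1, (8|37)=-1; (−1)^{1·3·18}·(-1)^3·(-1)^1 = +1.
v=17: a=17^1·(≡11), b=17^3·(≡12) mod 17; (11|17)=-1, (12|17)=-1; (−1)^{1·3·8}·(-1)^3·(-1)^1 = +1.
v=31: a=31^1·(≡14), b=31^3·(≡4) mod 31; (14|31)=+1, (4|31)=+1; (−1)^{1·3·15}·(+1)^3·(+1)^1 = -1.
v=29: a=29^1·(≡13), b=29^3·(≡11) mod 29; (13|29)=+1, (11|29)=-1; (−1)^{1·3·14}·(+1)^3·(-1)^1 = -1.
v=∞: 43541267 > 0 and -565471 < 0  ⇒  (a,b)_∞ = +1.
v=3: a=3^2·(≡2), b=3^0·(≡2) mod 3; (2|3)=-1, (2|3)=-1; (−1)^{2·0·1}·(-1)^0·(-1)^2 = +1.
|Ram(43541267, -565471)| = 4, even; anisotropic at {7, 11, 29, 31}.

[7, 11, 29, 31]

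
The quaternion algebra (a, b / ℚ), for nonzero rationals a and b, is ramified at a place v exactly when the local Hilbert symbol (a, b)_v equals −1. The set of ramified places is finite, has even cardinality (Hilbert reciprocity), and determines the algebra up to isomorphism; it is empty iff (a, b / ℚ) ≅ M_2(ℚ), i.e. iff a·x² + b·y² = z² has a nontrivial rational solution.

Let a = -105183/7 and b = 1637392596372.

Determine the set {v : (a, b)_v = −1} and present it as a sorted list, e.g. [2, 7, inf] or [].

(a, b) ≡ (-81809, 37) mod (ℚ^×)²; places V = {2, 3, 7, 13, 29, 31, 37, ∞}.
(a,b)_7: α=-1, u≡6; β=0, v≡1 (mod 7); (6|7)=-1, (1|7)=+1; sign (−1)^0·-1^0·+1^-1 = +1.
(a,b)_3: α=2, u≡1; β=4, v≡1 (mod 3); (1|3)=+1, (1|3)=+1; sign (−1)^0·+1^4·+1^2 = +1.
(a,b)_13: α=1, u≡3; β=2, v≡8 (mod 13); (3|13)=+1, (8|13)=-1; sign (−1)^0·+1^2·-1^1 = -1.
(a,b)_29: α=1, u≡8; β=2, v≡12 (mod 29); (8|29)=-1, (12|29)=-1; sign (−1)^0·-1^2·-1^1 = -1.
(a,b)_31: α=1, u≡29; β=2, v≡23 (mod 31); (29|31)=-1, (23|31)=-1; sign (−1)^0·-1^2·-1^1 = -1.
(a,b)_37: α=0, u≡17; β=1, v≡34 (mod 37); (17|37)=-1, (34|37)=+1; sign (−1)^0·-1^1·+1^0 = -1.
(a,b)_2: α=0, β=2; u≡7, v≡5 (mod 8); ε(u)ε(v)=1·0, αω(v)=0·1, βω(u)=2·0; sum ≡ 0  ⇒  +1.
(a,b)_∞: sgn(-81809)=−, sgn(37)=+, so +1.
|Ram(-81809, 37)| = 4, even; anisotropic at {13, 29, 31, 37}.

[13, 29, 31, 37]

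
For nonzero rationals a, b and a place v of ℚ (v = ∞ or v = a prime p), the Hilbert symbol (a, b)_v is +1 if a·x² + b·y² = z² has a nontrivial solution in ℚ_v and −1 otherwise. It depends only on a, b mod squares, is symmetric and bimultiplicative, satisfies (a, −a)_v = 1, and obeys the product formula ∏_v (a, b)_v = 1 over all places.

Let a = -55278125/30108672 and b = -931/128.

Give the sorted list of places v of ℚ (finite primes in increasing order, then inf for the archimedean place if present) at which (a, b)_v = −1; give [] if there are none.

(a, b) ≡ (-15, -38) mod (ℚ^×)²; places V = {2, 3, 5, 7, 11, 19, ∞}.
(a,b)_3: α=-5, u≡1; β=0, v≡1 (mod 3); (1|3)=+1, (1|3)=+1; sign (−1)^0·+1^0·+1^-5 = +1.
(a,b)_∞: sgn(-15)=−, sgn(-38)=−, so -1.
(a,b)_7: α=2, u≡5; β=2, v≡1 (mod 7); (5|7)=-1, (1|7)=+1; sign (−1)^0·-1^2·+1^2 = +1.
(a,b)_5: α=5, u≡3; β=0, v≡3 (mod 5); (3|5)=-1, (3|5)=-1; sign (−1)^0·-1^0·-1^5 = -1.
(a,b)_2: α=-10, β=-7; u≡1, v≡5 (mod 8); ε(u)ε(v)=0·0, αω(v)=-10·1, βω(u)=-7·0; sum ≡ 0  ⇒  +1.
(a,b)_11: α=-2, u≡10; β=0, v≡10 (mod 11); (10|11)=-1, (10|11)=-1; sign (−1)^0·-1^0·-1^-2 = +1.
(a,b)_19: α=2, u≡4; β=1, v≡6 (mod 19); (4|19)=+1, (6|19)=+1; sign (−1)^0·+1^1·+1^2 = +1.
(-15, -38 / ℚ) ramifies at {5, ∞}: a division algebra.

[5, inf]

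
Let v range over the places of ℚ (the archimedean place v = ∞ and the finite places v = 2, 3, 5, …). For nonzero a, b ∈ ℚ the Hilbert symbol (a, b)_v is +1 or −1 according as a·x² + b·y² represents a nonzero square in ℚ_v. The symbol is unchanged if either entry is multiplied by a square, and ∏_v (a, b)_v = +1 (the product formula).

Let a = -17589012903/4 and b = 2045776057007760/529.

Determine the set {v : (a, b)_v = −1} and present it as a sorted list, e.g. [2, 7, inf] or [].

[3, 5, 17, 19]

(a, b) ≡ (-7, 373065) mod (ℚ^×)²; places V = {2, 3, 5, 7, 11, 17, 19, 23, 31, ∞}.
(a,b)_17: α=0, u≡5; β=3, v≡1 (mod 17); (5|17)=-1, (1|17)=+1; sign (−1)^0·-1^3·+1^0 = -1.
(a,b)_3: α=2, u≡2; β=5, v≡2 (mod 3); (2|3)=-1, (2|3)=-1; sign (−1)^0·-1^5·-1^2 = -1.
(a,b)_23: α=0, u≡9; β=-2, v≡21 (mod 23); (9|23)=+1, (21|23)=-1; sign (−1)^0·+1^-2·-1^0 = +1.
(a,b)_5: α=0, u≡3; β=1, v≡3 (mod 5); (3|5)=-1, (3|5)=-1; sign (−1)^0·-1^1·-1^0 = -1.
(a,b)_2: α=-2, β=4; u≡1, v≡1 (mod 8); ε(u)ε(v)=0·0, αω(v)=-2·0, βω(u)=4·0; sum ≡ 0  ⇒  +1.
(a,b)_7: α=5, u≡5; β=1, v≡1 (mod 7); (5|7)=-1, (1|7)=+1; sign (−1)^1·-1^1·+1^5 = +1.
(a,b)_∞: sgn(-7)=−, sgn(373065)=+, so +1.
(a,b)_19: α=0, u≡18; β=1, v≡12 (mod 19); (18|19)=-1, (12|19)=-1; sign (−1)^0·-1^1·-1^0 = -1.
(a,b)_31: α=2, u≡26; β=0, v≡6 (mod 31); (26|31)=-1, (6|31)=-1; sign (−1)^0·-1^0·-1^2 = +1.
(a,b)_11: α=2, u≡9; β=5, v≡10 (mod 11); (9|11)=+1, (10|11)=-1; sign (−1)^0·+1^5·-1^2 = +1.
|Ram(-7, 373065)| = 4, even; anisotropic at {3, 5, 17, 19}.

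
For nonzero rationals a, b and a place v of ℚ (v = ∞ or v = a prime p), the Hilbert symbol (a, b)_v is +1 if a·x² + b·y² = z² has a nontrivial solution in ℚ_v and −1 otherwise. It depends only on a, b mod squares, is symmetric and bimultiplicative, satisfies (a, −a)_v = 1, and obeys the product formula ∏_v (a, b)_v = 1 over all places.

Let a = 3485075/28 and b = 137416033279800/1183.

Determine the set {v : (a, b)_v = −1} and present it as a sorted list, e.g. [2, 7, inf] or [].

Mod squares: a ≡ 975821, b ≡ 2960640914. Check v ∈ {∞, 2, 3, 5, 7, 11, 13, 19, 23, 29, 37, 41}.
v=19: a=19^1·(≡2), b=19^3·(≡9) mod 19; (2|19)=-1, (9|19)=+1; (−1)^{1·3·9}·(-1)^3·(+1)^1 = +1.
v=23: a=23^1·(≡14), b=23^1·(≡9) mod 23; (14|23)=-1, (9|23)=+1; (−1)^{1·1·11}·(-1)^1·(+1)^1 = +1.
v=29: a=29^1·(≡1), b=29^1·(≡12) mod 29; (1|29)=+1, (12|29)=-1; (−1)^{1·1·14}·(+1)^1·(-1)^1 = -1.
v=7: a=7^-1·(≡5), b=7^-1·(≡2) mod 7; (5|7)=-1, (2|7)=+1; (−1)^{-1·-1·3}·(-1)^-1·(+1)^-1 = +1.
v=2: v_2(a)=-2, v_2(b)=3; units ≡ 5, 1 (mod 8); ε·ε+αω+βω = 0·0+-2·0+3·1 ≡ 1  ⇒  (a,b)_2 = -1.
v=5: a=5^2·(≡1), b=5^2·(≡4) mod 5; (1|5)=+1, (4|5)=+1; (−1)^{2·2·2}·(+1)^2·(+1)^2 = +1.
v=11: a=11^1·(≡6), b=11^1·(≡6) mod 11; (6|11)=-1, (6|11)=-1; (−1)^{1·1·5}·(-1)^1·(-1)^1 = -1.
v=13: a=13^0·(≡11), b=13^-2·(≡4) mod 13; (11|13)=-1, (4|13)=+1; (−1)^{0·-2·6}·(-1)^-2·(+1)^0 = +1.
v=∞: 975821 > 0 and 2960640914 > 0  ⇒  (a,b)_∞ = +1.
v=41: a=41^0·(≡10), b=41^1·(≡23) mod 41; (10|41)=+1, (23|41)=+1; (−1)^{0·1·20}·(+1)^1·(+1)^0 = +1.
v=37: a=37^0·(≡32), b=37^1·(≡16) mod 37; (32|37)=-1, (16|37)=+1; (−1)^{0·1·18}·(-1)^1·(+1)^0 = -1.
v=3: a=3^0·(≡2), b=3^2·(≡2) mod 3; (2|3)=-1, (2|3)=-1; (−1)^{0·2·1}·(-1)^2·(-1)^0 = +1.
Ram(975821, 2960640914) = {2, 11, 29, 37}; no ℚ_2-point on the conic.

[2, 11, 29, 37]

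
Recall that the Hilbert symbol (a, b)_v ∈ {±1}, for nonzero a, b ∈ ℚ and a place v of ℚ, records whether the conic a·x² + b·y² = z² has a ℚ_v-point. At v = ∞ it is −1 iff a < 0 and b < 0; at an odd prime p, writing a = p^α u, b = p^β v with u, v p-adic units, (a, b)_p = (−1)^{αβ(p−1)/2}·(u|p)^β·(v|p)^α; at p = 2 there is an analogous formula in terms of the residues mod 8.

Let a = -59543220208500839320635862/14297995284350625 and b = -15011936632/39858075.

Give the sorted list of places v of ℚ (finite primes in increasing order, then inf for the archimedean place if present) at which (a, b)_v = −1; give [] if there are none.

(a, b) ≡ (-22, -714) mod (ℚ^×)²; places V = {2, 3, 5, 7, 11, 17, 19, ∞}.
(a,b)_7: α=0, u≡5; β=1, v≡6 (mod 7); (5|7)=-1, (6|7)=-1; sign (−1)^0·-1^1·-1^0 = -1.
(a,b)_3: α=-28, u≡2; β=-13, v≡2 (mod 3); (2|3)=-1, (2|3)=-1; sign (−1)^0·-1^-13·-1^-28 = -1.
(a,b)_19: α=12, u≡7; β=4, v≡3 (mod 19); (7|19)=+1, (3|19)=-1; sign (−1)^0·+1^4·-1^12 = +1.
(a,b)_2: α=1, β=3; u≡5, v≡3 (mod 8); ε(u)ε(v)=0·1, αω(v)=1·1, βω(u)=3·1; sum ≡ 0  ⇒  +1.
(a,b)_17: α=4, u≡3; β=1, v≡4 (mod 17); (3|17)=-1, (4|17)=+1; sign (−1)^0·-1^1·+1^4 = -1.
(a,b)_∞: sgn(-22)=−, sgn(-714)=−, so -1.
(a,b)_11: α=5, u≡3; β=2, v≡5 (mod 11); (3|11)=+1, (5|11)=+1; sign (−1)^0·+1^2·+1^5 = +1.
(a,b)_5: α=-4, u≡3; β=-2, v≡1 (mod 5); (3|5)=-1, (1|5)=+1; sign (−1)^0·-1^-2·+1^-4 = +1.
(-22, -714 / ℚ) ramifies at {3, 7, 17, ∞}: a division algebra.

[3, 7, 17, inf]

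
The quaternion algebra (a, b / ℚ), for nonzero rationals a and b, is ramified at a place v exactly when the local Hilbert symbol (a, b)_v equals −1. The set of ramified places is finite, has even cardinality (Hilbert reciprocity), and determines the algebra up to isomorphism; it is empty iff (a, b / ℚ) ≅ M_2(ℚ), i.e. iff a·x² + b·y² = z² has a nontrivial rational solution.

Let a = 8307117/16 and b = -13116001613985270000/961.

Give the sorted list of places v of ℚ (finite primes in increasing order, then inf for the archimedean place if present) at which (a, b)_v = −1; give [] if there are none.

Mod squares: a ≡ 2093, b ≡ -814407. Check v ∈ {∞, 2, 3, 5, 7, 11, 13, 23, 29, 31, 37}.
v=29: a=29^0·(≡6), b=29^1·(≡3) mod 29; (6|29)=+1, (3|29)=-1; (−1)^{0·1·14}·(+1)^1·(-1)^0 = +1.
v=37: a=37^0·(≡27), b=37^1·(≡4) mod 37; (27|37)=+1, (4|37)=+1; (−1)^{0·1·18}·(+1)^1·(+1)^0 = +1.
v=31: a=31^0·(≡1), b=31^-2·(≡5) mod 31; (1|31)=+1, (5|31)=+1; (−1)^{0·-2·15}·(+1)^-2·(+1)^0 = +1.
v=11: a=11^0·(≡1), b=11^1·(≡9) mod 11; (1|11)=+1, (9|11)=+1; (−1)^{0·1·5}·(+1)^1·(+1)^0 = +1.
v=7: a=7^3·(≡3), b=7^6·(≡1) mod 7; (3|7)=-1, (1|7)=+1; (−1)^{3·6·3}·(-1)^6·(+1)^3 = +1.
v=∞: 2093 > 0 and -814407 < 0  ⇒  (a,b)_∞ = +1.
v=23: a=23^1·(≡15), b=23^1·(≡15) mod 23; (15|23)=-1, (15|23)=-1; (−1)^{1·1·11}·(-1)^1·(-1)^1 = -1.
v=3: a=3^4·(≡2), b=3^5·(≡1) mod 3; (2|3)=-1, (1|3)=+1; (−1)^{4·5·1}·(-1)^5·(+1)^4 = -1.
v=13: a=13^1·(≡11), b=13^2·(≡10) mod 13; (11|13)=-1, (10|13)=+1; (−1)^{1·2·6}·(-1)^2·(+1)^1 = +1.
v=5: a=5^0·(≡2), b=5^4·(≡3) mod 5; (2|5)=-1, (3|5)=-1; (−1)^{0·4·2}·(-1)^4·(-1)^0 = +1.
v=2: v_2(a)=-4, v_2(b)=4; units ≡ 5, 1 (mod 8); ε·ε+αω+βω = 0·0+-4·0+4·1 ≡ 0  ⇒  (a,b)_2 = +1.
|Ram(2093, -814407)| = 2, even; anisotropic at {3, 23}.

[3, 23]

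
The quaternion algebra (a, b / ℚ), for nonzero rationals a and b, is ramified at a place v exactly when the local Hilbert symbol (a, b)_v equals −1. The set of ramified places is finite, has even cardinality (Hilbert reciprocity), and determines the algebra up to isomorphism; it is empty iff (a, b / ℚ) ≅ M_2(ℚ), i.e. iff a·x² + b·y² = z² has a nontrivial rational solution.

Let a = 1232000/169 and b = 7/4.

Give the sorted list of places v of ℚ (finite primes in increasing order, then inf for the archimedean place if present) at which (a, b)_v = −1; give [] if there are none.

Mod squares: a ≡ 770, b ≡ 7. Check v ∈ {∞, 2, 5, 7, 11, 13}.
v=13: a=13^-2·(≡3), b=13^0·(≡5) mod 13; (3|13)=+1, (5|13)=-1; (−1)^{-2·0·6}·(+1)^0·(-1)^-2 = +1.
v=2: v_2(a)=7, v_2(b)=-2; units ≡ 1, 7 (mod 8); ε·ε+αω+βω = 0·1+7·0+-2·0 ≡ 0  ⇒  (a,b)_2 = +1.
v=7: a=7^1·(≡6), b=7^1·(≡2) mod 7; (6|7)=-1, (2|7)=+1; (−1)^{1·1·3}·(-1)^1·(+1)^1 = +1.
v=∞: 770 > 0 and 7 > 0  ⇒  (a,b)_∞ = +1.
v=5: a=5^3·(≡4), b=5^0·(≡3) mod 5; (4|5)=+1, (3|5)=-1; (−1)^{3·0·2}·(+1)^0·(-1)^3 = -1.
v=11: a=11^1·(≡5), b=11^0·(≡10) mod 11; (5|11)=+1, (10|11)=-1; (−1)^{1·0·5}·(+1)^0·(-1)^1 = -1.
|Ram(770, 7)| = 2, even; anisotropic at {5, 11}.

[5, 11]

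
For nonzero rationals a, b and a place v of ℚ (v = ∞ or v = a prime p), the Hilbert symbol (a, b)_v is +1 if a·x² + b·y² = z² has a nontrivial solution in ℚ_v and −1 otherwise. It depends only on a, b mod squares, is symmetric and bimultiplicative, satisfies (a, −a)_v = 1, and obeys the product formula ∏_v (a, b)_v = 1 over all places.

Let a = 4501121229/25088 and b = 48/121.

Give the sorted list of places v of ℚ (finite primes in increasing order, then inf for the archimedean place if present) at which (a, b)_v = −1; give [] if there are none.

Mod squares: a ≡ 8602, b ≡ 3. Check v ∈ {∞, 2, 3, 7, 11, 17, 23, 31}.
v=23: a=23^1·(≡1), b=23^0·(≡8) mod 23; (1|23)=+1, (8|23)=+1; (−1)^{1·0·11}·(+1)^0·(+1)^1 = +1.
v=3: a=3^2·(≡1), b=3^1·(≡1) mod 3; (1|3)=+1, (1|3)=+1; (−1)^{2·1·1}·(+1)^1·(+1)^2 = +1.
v=17: a=17^1·(≡13), b=17^0·(≡7) mod 17; (13|17)=+1, (7|17)=-1; (−1)^{1·0·8}·(+1)^0·(-1)^1 = -1.
v=11: a=11^3·(≡5), b=11^-2·(≡4) mod 11; (5|11)=+1, (4|11)=+1; (−1)^{3·-2·5}·(+1)^-2·(+1)^3 = +1.
v=2: v_2(a)=-9, v_2(b)=4; units ≡ 5, 3 (mod 8); ε·ε+αω+βω = 0·1+-9·1+4·1 ≡ 1  ⇒  (a,b)_2 = -1.
v=∞: 8602 > 0 and 3 > 0  ⇒  (a,b)_∞ = +1.
v=31: a=31^2·(≡24), b=31^0·(≡15) mod 31; (24|31)=-1, (15|31)=-1; (−1)^{2·0·15}·(-1)^0·(-1)^2 = +1.
v=7: a=7^-2·(≡3), b=7^0·(≡3) mod 7; (3|7)=-1, (3|7)=-1; (−1)^{-2·0·3}·(-1)^0·(-1)^-2 = +1.
(8602, 3 / ℚ) ramifies at {2, 17}: a division algebra.

[2, 17]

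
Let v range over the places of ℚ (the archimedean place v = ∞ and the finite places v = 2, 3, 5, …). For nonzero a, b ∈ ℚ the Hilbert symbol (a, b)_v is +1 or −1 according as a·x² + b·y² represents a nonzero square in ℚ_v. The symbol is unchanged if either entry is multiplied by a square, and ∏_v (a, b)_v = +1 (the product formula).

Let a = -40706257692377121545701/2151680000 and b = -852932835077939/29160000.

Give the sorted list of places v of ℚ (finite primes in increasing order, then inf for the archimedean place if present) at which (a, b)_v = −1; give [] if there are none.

Mod squares: a ≡ -2618, b ≡ -11. Check v ∈ {∞, 2, 3, 5, 7, 11, 13, 17, 31, 41}.
v=7: a=7^3·(≡2), b=7^4·(≡3) mod 7; (2|7)=+1, (3|7)=-1; (−1)^{3·4·3}·(+1)^4·(-1)^3 = -1.
v=2: v_2(a)=-11, v_2(b)=-6; units ≡ 3, 5 (mod 8); ε·ε+αω+βω = 1·0+-11·1+-6·1 ≡ 1  ⇒  (a,b)_2 = -1.
v=17: a=17^3·(≡15), b=17^2·(≡6) mod 17; (15|17)=+1, (6|17)=-1; (−1)^{3·2·8}·(+1)^2·(-1)^3 = -1.
v=41: a=41^-2·(≡12), b=41^0·(≡22) mod 41; (12|41)=-1, (22|41)=-1; (−1)^{-2·0·20}·(-1)^0·(-1)^-2 = +1.
v=∞: -2618 < 0 and -11 < 0  ⇒  (a,b)_∞ = -1.
v=5: a=5^-4·(≡3), b=5^-4·(≡1) mod 5; (3|5)=-1, (1|5)=+1; (−1)^{-4·-4·2}·(-1)^-4·(+1)^-4 = +1.
v=3: a=3^0·(≡1), b=3^-6·(≡1) mod 3; (1|3)=+1, (1|3)=+1; (−1)^{0·-6·1}·(+1)^-6·(+1)^0 = +1.
v=13: a=13^2·(≡2), b=13^0·(≡5) mod 13; (2|13)=-1, (5|13)=-1; (−1)^{2·0·6}·(-1)^0·(-1)^2 = +1.
v=11: a=11^5·(≡3), b=11^3·(≡10) mod 11; (3|11)=+1, (10|11)=-1; (−1)^{5·3·5}·(+1)^3·(-1)^5 = +1.
v=31: a=31^6·(≡26), b=31^4·(≡25) mod 31; (26|31)=-1, (25|31)=+1; (−1)^{6·4·15}·(-1)^4·(+1)^6 = +1.
|Ram(-2618, -11)| = 4, even; anisotropic at {2, 7, 17, ∞}.

[2, 7, 17, inf]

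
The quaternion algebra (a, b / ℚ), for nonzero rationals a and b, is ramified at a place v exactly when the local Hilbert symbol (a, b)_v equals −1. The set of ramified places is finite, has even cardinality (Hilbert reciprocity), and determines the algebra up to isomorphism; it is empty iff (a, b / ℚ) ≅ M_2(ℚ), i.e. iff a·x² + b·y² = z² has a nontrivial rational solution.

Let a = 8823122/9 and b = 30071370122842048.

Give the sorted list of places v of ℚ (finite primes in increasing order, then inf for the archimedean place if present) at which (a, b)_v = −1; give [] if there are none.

[11, 23]

(a, b) ≡ (8823122, 7) mod (ℚ^×)²; places V = {2, 3, 7, 11, 13, 23, 47, 53, ∞}.
(a,b)_7: α=1, u≡6; β=1, v≡1 (mod 7); (6|7)=-1, (1|7)=+1; sign (−1)^1·-1^1·+1^1 = +1.
(a,b)_∞: sgn(8823122)=+, sgn(7)=+, so +1.
(a,b)_13: α=0, u≡1; β=2, v≡5 (mod 13); (1|13)=+1, (5|13)=-1; sign (−1)^0·+1^2·-1^0 = +1.
(a,b)_3: α=-2, u≡2; β=0, v≡1 (mod 3); (2|3)=-1, (1|3)=+1; sign (−1)^0·-1^0·+1^-2 = +1.
(a,b)_2: α=1, β=6; u≡1, v≡7 (mod 8); ε(u)ε(v)=0·1, αω(v)=1·0, βω(u)=6·0; sum ≡ 0  ⇒  +1.
(a,b)_11: α=1, u≡9; β=2, v≡8 (mod 11); (9|11)=+1, (8|11)=-1; sign (−1)^0·+1^2·-1^1 = -1.
(a,b)_23: α=1, u≡15; β=2, v≡20 (mod 23); (15|23)=-1, (20|23)=-1; sign (−1)^0·-1^2·-1^1 = -1.
(a,b)_53: α=1, u≡6; β=2, v≡38 (mod 53); (6|53)=+1, (38|53)=+1; sign (−1)^0·+1^2·+1^1 = +1.
(a,b)_47: α=1, u≡27; β=2, v≡7 (mod 47); (27|47)=+1, (7|47)=+1; sign (−1)^0·+1^2·+1^1 = +1.
|Ram(8823122, 7)| = 2, even; anisotropic at {11, 23}.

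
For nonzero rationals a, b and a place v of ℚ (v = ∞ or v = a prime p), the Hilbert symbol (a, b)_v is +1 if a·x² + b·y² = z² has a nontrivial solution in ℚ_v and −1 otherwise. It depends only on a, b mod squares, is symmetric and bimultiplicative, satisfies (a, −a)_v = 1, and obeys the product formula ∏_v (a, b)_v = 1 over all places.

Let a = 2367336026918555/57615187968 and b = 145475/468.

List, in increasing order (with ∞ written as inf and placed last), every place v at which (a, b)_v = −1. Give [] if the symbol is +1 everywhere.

[2, 5, 13, 29]

(a, b) ≡ (3190, 143) mod (ℚ^×)²; places V = {2, 3, 5, 7, 11, 13, 17, 23, 29, 47, ∞}.
(a,b)_29: α=1, u≡24; β=0, v≡10 (mod 29); (24|29)=+1, (10|29)=-1; sign (−1)^0·+1^0·-1^1 = -1.
(a,b)_47: α=2, u≡15; β=0, v≡42 (mod 47); (15|47)=-1, (42|47)=+1; sign (−1)^0·-1^0·+1^2 = +1.
(a,b)_17: α=-2, u≡3; β=0, v≡12 (mod 17); (3|17)=-1, (12|17)=-1; sign (−1)^0·-1^0·-1^-2 = +1.
(a,b)_5: α=1, u≡2; β=2, v≡3 (mod 5); (2|5)=-1, (3|5)=-1; sign (−1)^0·-1^2·-1^1 = -1.
(a,b)_∞: sgn(3190)=+, sgn(143)=+, so +1.
(a,b)_23: α=4, u≡6; β=2, v≡20 (mod 23); (6|23)=+1, (20|23)=-1; sign (−1)^0·+1^2·-1^4 = +1.
(a,b)_7: α=4, u≡3; β=0, v≡6 (mod 7); (3|7)=-1, (6|7)=-1; sign (−1)^0·-1^0·-1^4 = +1.
(a,b)_3: α=-2, u≡1; β=-2, v≡2 (mod 3); (1|3)=+1, (2|3)=-1; sign (−1)^0·+1^-2·-1^-2 = +1.
(a,b)_11: α=1, u≡4; β=1, v≡6 (mod 11); (4|11)=+1, (6|11)=-1; sign (−1)^1·+1^1·-1^1 = +1.
(a,b)_2: α=-17, β=-2; u≡3, v≡7 (mod 8); ε(u)ε(v)=1·1, αω(v)=-17·0, βω(u)=-2·1; sum ≡ 1  ⇒  -1.
(a,b)_13: α=-2, u≡5; β=-1, v≡7 (mod 13); (5|13)=-1, (7|13)=-1; sign (−1)^0·-1^-1·-1^-2 = -1.
(3190, 143 / ℚ) ramifies at {2, 5, 13, 29}: a division algebra.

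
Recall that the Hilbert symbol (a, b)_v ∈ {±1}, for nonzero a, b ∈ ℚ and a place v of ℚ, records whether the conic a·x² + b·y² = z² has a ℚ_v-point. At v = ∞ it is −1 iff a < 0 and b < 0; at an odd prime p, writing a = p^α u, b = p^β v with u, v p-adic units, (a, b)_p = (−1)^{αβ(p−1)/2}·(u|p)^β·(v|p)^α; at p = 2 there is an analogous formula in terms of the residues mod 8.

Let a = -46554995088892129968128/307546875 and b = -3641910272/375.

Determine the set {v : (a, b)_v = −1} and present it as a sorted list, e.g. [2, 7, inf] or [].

[11, 13, 19, inf]

Mod squares: a ≡ -7854, b ≡ -440895. Check v ∈ {∞, 2, 3, 5, 7, 11, 13, 17, 19}.
v=5: a=5^-6·(≡4), b=5^-3·(≡1) mod 5; (4|5)=+1, (1|5)=+1; (−1)^{-6·-3·2}·(+1)^-3·(+1)^-6 = +1.
v=13: a=13^2·(≡8), b=13^1·(≡6) mod 13; (8|13)=-1, (6|13)=-1; (−1)^{2·1·6}·(-1)^1·(-1)^2 = -1.
v=3: a=3^-9·(≡1), b=3^-1·(≡2) mod 3; (1|3)=+1, (2|3)=-1; (−1)^{-9·-1·1}·(+1)^-1·(-1)^-9 = +1.
v=19: a=19^0·(≡12), b=19^1·(≡8) mod 19; (12|19)=-1, (8|19)=-1; (−1)^{0·1·9}·(-1)^1·(-1)^0 = -1.
v=∞: -7854 < 0 and -440895 < 0  ⇒  (a,b)_∞ = -1.
v=7: a=7^3·(≡5), b=7^1·(≡1) mod 7; (5|7)=-1, (1|7)=+1; (−1)^{3·1·3}·(-1)^1·(+1)^3 = +1.
v=2: v_2(a)=23, v_2(b)=10; units ≡ 1, 1 (mod 8); ε·ε+αω+βω = 0·0+23·0+10·0 ≡ 0  ⇒  (a,b)_2 = +1.
v=17: a=17^3·(≡12), b=17^1·(≡6) mod 17; (12|17)=-1, (6|17)=-1; (−1)^{3·1·8}·(-1)^1·(-1)^3 = +1.
v=11: a=11^7·(≡4), b=11^2·(≡10) mod 11; (4|11)=+1, (10|11)=-1; (−1)^{7·2·5}·(+1)^2·(-1)^7 = -1.
Ram(-7854, -440895) = {11, 13, 19, ∞}; no ℚ_11-point on the conic.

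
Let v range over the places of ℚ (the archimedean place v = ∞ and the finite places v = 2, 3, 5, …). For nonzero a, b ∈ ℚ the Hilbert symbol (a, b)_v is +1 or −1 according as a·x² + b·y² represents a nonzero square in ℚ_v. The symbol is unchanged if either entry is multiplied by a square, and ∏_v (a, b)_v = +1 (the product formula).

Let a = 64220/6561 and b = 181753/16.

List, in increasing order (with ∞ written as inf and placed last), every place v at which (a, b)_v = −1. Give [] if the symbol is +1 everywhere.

Mod squares: a ≡ 95, b ≡ 181753. Check v ∈ {∞, 2, 3, 5, 11, 13, 19, 31, 41}.
v=31: a=31^0·(≡18), b=31^1·(≡8) mod 31; (18|31)=+1, (8|31)=+1; (−1)^{0·1·15}·(+1)^1·(+1)^0 = +1.
v=13: a=13^2·(≡9), b=13^1·(≡2) mod 13; (9|13)=+1, (2|13)=-1; (−1)^{2·1·6}·(+1)^1·(-1)^2 = +1.
v=5: a=5^1·(≡4), b=5^0·(≡3) mod 5; (4|5)=+1, (3|5)=-1; (−1)^{1·0·2}·(+1)^0·(-1)^1 = -1.
v=3: a=3^-8·(≡2), b=3^0·(≡1) mod 3; (2|3)=-1, (1|3)=+1; (−1)^{-8·0·1}·(-1)^0·(+1)^-8 = +1.
v=2: v_2(a)=2, v_2(b)=-4; units ≡ 7, 1 (mod 8); ε·ε+αω+βω = 1·0+2·0+-4·0 ≡ 0  ⇒  (a,b)_2 = +1.
v=∞: 95 > 0 and 181753 > 0  ⇒  (a,b)_∞ = +1.
v=41: a=41^0·(≡14), b=41^1·(≡8) mod 41; (14|41)=-1, (8|41)=+1; (−1)^{0·1·20}·(-1)^1·(+1)^0 = -1.
v=11: a=11^0·(≡7), b=11^1·(≡9) mod 11; (7|11)=-1, (9|11)=+1; (−1)^{0·1·5}·(-1)^1·(+1)^0 = -1.
v=19: a=19^1·(≡6), b=19^0·(≡13) mod 19; (6|19)=+1, (13|19)=-1; (−1)^{1·0·9}·(+1)^0·(-1)^1 = -1.
|Ram(95, 181753)| = 4, even; anisotropic at {5, 11, 19, 41}.

[5, 11, 19, 41]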